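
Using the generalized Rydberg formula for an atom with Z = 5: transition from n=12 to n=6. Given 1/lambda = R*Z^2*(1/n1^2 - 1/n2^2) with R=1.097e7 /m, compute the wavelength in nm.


1/lambda = R * Z^2 * (1/n1^2 - 1/n2^2)
= 1.097e7 * 5^2 * (1/6^2 - 1/12^2)
= 1.097e7 * 25 * (0.027778 - 0.006944)
= 5.7135e+06 /m
lambda = 1 / 5.7135e+06
= 175.0228 nm

175.0228


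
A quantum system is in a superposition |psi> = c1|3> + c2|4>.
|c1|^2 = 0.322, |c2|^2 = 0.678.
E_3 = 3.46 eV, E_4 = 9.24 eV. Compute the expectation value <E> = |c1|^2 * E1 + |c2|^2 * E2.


<E> = |c1|^2 * E1 + |c2|^2 * E2
= 0.322 * 3.46 + 0.678 * 9.24
= 1.1141 + 6.2647
= 7.3788 eV

7.3788


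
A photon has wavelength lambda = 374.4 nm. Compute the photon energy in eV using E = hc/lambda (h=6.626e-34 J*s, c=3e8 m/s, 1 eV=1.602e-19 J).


E = hc / lambda
= (6.626e-34)(3e8) / (374.4e-9)
= 1.9878e-25 / 3.7440e-07
= 5.3093e-19 J
Converting to eV: 5.3093e-19 / 1.602e-19
= 3.3142 eV

3.3142


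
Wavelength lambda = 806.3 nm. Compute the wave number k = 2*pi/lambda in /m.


k = 2 * pi / lambda
= 6.2832 / (806.3e-9)
= 6.2832 / 8.0630e-07
= 7.7926e+06 /m

7.7926e+06


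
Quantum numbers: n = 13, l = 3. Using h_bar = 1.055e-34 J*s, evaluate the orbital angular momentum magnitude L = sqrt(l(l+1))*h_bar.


L = sqrt(l*(l+1)) * h_bar
= sqrt(3 * 4) * 1.055e-34
= sqrt(12) * 1.055e-34
= 3.4641 * 1.055e-34
= 3.6546e-34 J*s

3.6546e-34


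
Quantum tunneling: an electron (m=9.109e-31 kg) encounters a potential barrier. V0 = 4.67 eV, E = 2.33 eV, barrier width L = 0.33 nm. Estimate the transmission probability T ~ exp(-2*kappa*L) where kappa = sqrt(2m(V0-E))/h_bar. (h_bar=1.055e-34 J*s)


V0 - E = 2.34 eV = 3.7487e-19 J
kappa = sqrt(2 * m * (V0-E)) / h_bar
= sqrt(2 * 9.109e-31 * 3.7487e-19) / 1.055e-34
= 7.8332e+09 /m
2*kappa*L = 2 * 7.8332e+09 * 0.33e-9
= 5.1699
T = exp(-5.1699) = 5.685214e-03

5.685214e-03


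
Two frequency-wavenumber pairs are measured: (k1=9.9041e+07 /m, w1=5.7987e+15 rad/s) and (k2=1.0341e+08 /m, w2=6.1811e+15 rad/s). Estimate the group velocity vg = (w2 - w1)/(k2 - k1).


vg = (w2 - w1) / (k2 - k1)
= (6.1811e+15 - 5.7987e+15) / (1.0341e+08 - 9.9041e+07)
= 3.8240e+14 / 4.3690e+06
= 8.7526e+07 m/s

8.7526e+07


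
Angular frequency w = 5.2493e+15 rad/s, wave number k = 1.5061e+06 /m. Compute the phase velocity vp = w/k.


vp = w / k
= 5.2493e+15 / 1.5061e+06
= 3.4854e+09 m/s

3.4854e+09


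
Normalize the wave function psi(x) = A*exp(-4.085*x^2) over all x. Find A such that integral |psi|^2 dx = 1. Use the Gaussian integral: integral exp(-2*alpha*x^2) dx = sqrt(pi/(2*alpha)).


integral |psi|^2 dx = A^2 * sqrt(pi/(2*alpha)) = 1
A^2 = sqrt(2*alpha/pi)
= sqrt(2 * 4.085 / pi)
= 1.612635
A = sqrt(1.612635)
= 1.2699

1.2699


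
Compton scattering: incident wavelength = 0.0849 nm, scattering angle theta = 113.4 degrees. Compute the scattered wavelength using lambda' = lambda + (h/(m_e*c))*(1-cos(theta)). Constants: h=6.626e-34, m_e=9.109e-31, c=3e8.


Compton wavelength: h/(m_e*c) = 2.4247e-12 m
d_lambda = 2.4247e-12 * (1 - cos(113.4 deg))
= 2.4247e-12 * 1.397148
= 3.3877e-12 m = 0.003388 nm
lambda' = 0.0849 + 0.003388
= 0.088288 nm

0.088288


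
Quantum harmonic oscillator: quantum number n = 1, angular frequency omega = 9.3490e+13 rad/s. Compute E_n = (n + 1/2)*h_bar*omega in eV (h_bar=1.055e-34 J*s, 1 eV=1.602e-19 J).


E = (n + 1/2) * h_bar * omega
= (1 + 0.5) * 1.055e-34 * 9.3490e+13
= 1.5 * 9.8632e-21
= 1.4795e-20 J
= 0.0924 eV

0.0924


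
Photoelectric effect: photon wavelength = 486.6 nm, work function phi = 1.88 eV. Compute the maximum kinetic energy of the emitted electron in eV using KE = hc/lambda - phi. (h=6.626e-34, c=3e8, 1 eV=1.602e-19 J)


E_photon = hc / lambda
= (6.626e-34)(3e8) / (486.6e-9)
= 4.0851e-19 J
= 2.55 eV
KE = E_photon - phi
= 2.55 - 1.88
= 0.67 eV

0.67


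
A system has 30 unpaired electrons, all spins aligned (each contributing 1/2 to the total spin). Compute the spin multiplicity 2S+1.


Total spin S = N * (1/2) = 30 * 0.5 = 15.0
Spin multiplicity = 2S + 1
= 2 * 15.0 + 1
= 31

31


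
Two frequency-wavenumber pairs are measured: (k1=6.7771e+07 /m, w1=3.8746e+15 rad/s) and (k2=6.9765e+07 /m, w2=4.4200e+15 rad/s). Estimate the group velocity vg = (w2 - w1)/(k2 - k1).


vg = (w2 - w1) / (k2 - k1)
= (4.4200e+15 - 3.8746e+15) / (6.9765e+07 - 6.7771e+07)
= 5.4540e+14 / 1.9940e+06
= 2.7352e+08 m/s

2.7352e+08


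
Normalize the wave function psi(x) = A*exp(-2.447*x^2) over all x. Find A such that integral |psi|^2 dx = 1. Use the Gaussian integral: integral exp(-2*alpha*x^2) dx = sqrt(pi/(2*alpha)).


integral |psi|^2 dx = A^2 * sqrt(pi/(2*alpha)) = 1
A^2 = sqrt(2*alpha/pi)
= sqrt(2 * 2.447 / pi)
= 1.248122
A = sqrt(1.248122)
= 1.1172

1.1172


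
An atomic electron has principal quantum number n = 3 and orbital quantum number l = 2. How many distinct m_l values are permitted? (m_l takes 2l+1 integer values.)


m_l ranges from -l to +l in integer steps
So m_l goes from -2 to +2
Count = 2l + 1 = 2*2 + 1
= 5

5


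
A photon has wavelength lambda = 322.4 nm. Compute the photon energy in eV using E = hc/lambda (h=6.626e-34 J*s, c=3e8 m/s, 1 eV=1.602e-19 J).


E = hc / lambda
= (6.626e-34)(3e8) / (322.4e-9)
= 1.9878e-25 / 3.2240e-07
= 6.1656e-19 J
Converting to eV: 6.1656e-19 / 1.602e-19
= 3.8487 eV

3.8487


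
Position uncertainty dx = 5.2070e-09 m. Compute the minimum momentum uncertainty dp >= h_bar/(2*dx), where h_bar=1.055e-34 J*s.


dp = h_bar / (2 * dx)
= 1.055e-34 / (2 * 5.2070e-09)
= 1.055e-34 / 1.0414e-08
= 1.0131e-26 kg*m/s

1.0131e-26


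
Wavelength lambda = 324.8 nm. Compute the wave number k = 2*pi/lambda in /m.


k = 2 * pi / lambda
= 6.2832 / (324.8e-9)
= 6.2832 / 3.2480e-07
= 1.9345e+07 /m

1.9345e+07


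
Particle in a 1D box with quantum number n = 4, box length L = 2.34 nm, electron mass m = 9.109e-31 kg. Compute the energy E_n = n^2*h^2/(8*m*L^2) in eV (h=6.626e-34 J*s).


E = n^2 * h^2 / (8 * m * L^2)
= 4^2 * (6.626e-34)^2 / (8 * 9.109e-31 * (2.34e-9)^2)
= 16 * 4.3904e-67 / (8 * 9.109e-31 * 5.4756e-18)
= 1.7605e-19 J
= 1.0989 eV

1.0989


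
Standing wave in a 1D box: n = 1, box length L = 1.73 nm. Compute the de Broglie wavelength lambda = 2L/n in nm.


lambda = 2L / n
= 2 * 1.73 / 1
= 3.46 / 1
= 3.46 nm

3.46


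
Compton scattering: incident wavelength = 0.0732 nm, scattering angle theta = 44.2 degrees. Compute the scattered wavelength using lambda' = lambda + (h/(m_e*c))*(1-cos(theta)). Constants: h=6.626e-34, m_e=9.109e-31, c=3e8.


Compton wavelength: h/(m_e*c) = 2.4247e-12 m
d_lambda = 2.4247e-12 * (1 - cos(44.2 deg))
= 2.4247e-12 * 0.283089
= 6.8641e-13 m = 0.000686 nm
lambda' = 0.0732 + 0.000686
= 0.073886 nm

0.073886


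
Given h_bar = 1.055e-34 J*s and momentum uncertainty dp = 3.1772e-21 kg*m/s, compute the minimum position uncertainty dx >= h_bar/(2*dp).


dx = h_bar / (2 * dp)
= 1.055e-34 / (2 * 3.1772e-21)
= 1.055e-34 / 6.3544e-21
= 1.6603e-14 m

1.6603e-14


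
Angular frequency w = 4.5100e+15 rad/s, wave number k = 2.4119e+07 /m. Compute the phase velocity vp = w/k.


vp = w / k
= 4.5100e+15 / 2.4119e+07
= 1.8699e+08 m/s

1.8699e+08


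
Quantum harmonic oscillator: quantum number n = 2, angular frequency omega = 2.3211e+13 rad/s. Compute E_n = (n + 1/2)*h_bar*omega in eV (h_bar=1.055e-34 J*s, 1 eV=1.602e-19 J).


E = (n + 1/2) * h_bar * omega
= (2 + 0.5) * 1.055e-34 * 2.3211e+13
= 2.5 * 2.4488e-21
= 6.1219e-21 J
= 0.0382 eV

0.0382


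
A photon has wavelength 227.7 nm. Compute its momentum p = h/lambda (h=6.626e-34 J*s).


p = h / lambda
= 6.626e-34 / (227.7e-9)
= 6.626e-34 / 2.2770e-07
= 2.9100e-27 kg*m/s

2.9100e-27


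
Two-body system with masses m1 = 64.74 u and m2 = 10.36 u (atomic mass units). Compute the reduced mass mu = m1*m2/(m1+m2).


mu = m1 * m2 / (m1 + m2)
= 64.74 * 10.36 / (64.74 + 10.36)
= 670.7064 / 75.1
= 8.9308 u

8.9308


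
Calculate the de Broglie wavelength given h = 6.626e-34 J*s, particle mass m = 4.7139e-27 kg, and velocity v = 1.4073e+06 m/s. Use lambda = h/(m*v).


lambda = h / (m * v)
= 6.626e-34 / (4.7139e-27 * 1.4073e+06)
= 6.626e-34 / 6.6339e-21
= 9.9881e-14 m

9.9881e-14


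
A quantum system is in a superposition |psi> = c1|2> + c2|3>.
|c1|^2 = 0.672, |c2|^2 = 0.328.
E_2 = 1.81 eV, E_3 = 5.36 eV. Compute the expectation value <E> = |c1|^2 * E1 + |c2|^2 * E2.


<E> = |c1|^2 * E1 + |c2|^2 * E2
= 0.672 * 1.81 + 0.328 * 5.36
= 1.2163 + 1.7581
= 2.9744 eV

2.9744


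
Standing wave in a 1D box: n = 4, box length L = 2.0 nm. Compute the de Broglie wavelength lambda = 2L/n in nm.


lambda = 2L / n
= 2 * 2.0 / 4
= 4.0 / 4
= 1.0 nm

1.0


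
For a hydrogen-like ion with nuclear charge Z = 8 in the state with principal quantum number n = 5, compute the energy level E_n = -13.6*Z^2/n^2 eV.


E_n = -13.6 * Z^2 / n^2
= -13.6 * 8^2 / 5^2
= -13.6 * 64 / 25
= -34.816 eV

-34.816


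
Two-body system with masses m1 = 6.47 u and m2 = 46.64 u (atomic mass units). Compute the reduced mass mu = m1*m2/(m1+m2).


mu = m1 * m2 / (m1 + m2)
= 6.47 * 46.64 / (6.47 + 46.64)
= 301.7608 / 53.11
= 5.6818 u

5.6818


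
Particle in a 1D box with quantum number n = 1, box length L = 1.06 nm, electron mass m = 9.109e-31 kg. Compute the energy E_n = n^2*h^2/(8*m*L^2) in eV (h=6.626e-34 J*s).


E = n^2 * h^2 / (8 * m * L^2)
= 1^2 * (6.626e-34)^2 / (8 * 9.109e-31 * (1.06e-9)^2)
= 1 * 4.3904e-67 / (8 * 9.109e-31 * 1.1236e-18)
= 5.3620e-20 J
= 0.3347 eV

0.3347


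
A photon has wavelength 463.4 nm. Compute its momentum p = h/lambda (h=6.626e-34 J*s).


p = h / lambda
= 6.626e-34 / (463.4e-9)
= 6.626e-34 / 4.6340e-07
= 1.4299e-27 kg*m/s

1.4299e-27


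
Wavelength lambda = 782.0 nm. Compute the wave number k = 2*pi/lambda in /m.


k = 2 * pi / lambda
= 6.2832 / (782.0e-9)
= 6.2832 / 7.8200e-07
= 8.0348e+06 /m

8.0348e+06


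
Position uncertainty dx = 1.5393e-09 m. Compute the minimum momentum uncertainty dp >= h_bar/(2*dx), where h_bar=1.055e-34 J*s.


dp = h_bar / (2 * dx)
= 1.055e-34 / (2 * 1.5393e-09)
= 1.055e-34 / 3.0786e-09
= 3.4269e-26 kg*m/s

3.4269e-26


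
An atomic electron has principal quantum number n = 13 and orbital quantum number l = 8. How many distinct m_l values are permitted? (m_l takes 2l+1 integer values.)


m_l ranges from -l to +l in integer steps
So m_l goes from -8 to +8
Count = 2l + 1 = 2*8 + 1
= 17

17


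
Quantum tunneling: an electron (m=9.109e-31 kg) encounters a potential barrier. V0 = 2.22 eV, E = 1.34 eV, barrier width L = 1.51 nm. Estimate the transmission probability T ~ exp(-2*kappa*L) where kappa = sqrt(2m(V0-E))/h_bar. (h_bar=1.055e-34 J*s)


V0 - E = 0.88 eV = 1.4098e-19 J
kappa = sqrt(2 * m * (V0-E)) / h_bar
= sqrt(2 * 9.109e-31 * 1.4098e-19) / 1.055e-34
= 4.8036e+09 /m
2*kappa*L = 2 * 4.8036e+09 * 1.51e-9
= 14.507
T = exp(-14.507) = 5.008327e-07

5.008327e-07


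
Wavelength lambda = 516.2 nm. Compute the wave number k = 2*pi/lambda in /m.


k = 2 * pi / lambda
= 6.2832 / (516.2e-9)
= 6.2832 / 5.1620e-07
= 1.2172e+07 /m

1.2172e+07


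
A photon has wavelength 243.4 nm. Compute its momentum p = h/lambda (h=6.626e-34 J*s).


p = h / lambda
= 6.626e-34 / (243.4e-9)
= 6.626e-34 / 2.4340e-07
= 2.7223e-27 kg*m/s

2.7223e-27


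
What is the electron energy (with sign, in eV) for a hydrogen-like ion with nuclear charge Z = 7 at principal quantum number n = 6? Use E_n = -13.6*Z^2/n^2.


E_n = -13.6 * Z^2 / n^2
= -13.6 * 7^2 / 6^2
= -13.6 * 49 / 36
= -18.5111 eV

-18.5111


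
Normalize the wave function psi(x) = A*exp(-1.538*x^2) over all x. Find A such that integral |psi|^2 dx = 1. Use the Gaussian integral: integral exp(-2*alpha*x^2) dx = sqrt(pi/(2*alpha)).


integral |psi|^2 dx = A^2 * sqrt(pi/(2*alpha)) = 1
A^2 = sqrt(2*alpha/pi)
= sqrt(2 * 1.538 / pi)
= 0.989506
A = sqrt(0.989506)
= 0.9947

0.9947


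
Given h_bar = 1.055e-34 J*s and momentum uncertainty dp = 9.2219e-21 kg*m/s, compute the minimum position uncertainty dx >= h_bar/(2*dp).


dx = h_bar / (2 * dp)
= 1.055e-34 / (2 * 9.2219e-21)
= 1.055e-34 / 1.8444e-20
= 5.7201e-15 m

5.7201e-15


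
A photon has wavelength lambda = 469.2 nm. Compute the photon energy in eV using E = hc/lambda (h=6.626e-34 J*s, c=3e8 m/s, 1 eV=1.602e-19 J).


E = hc / lambda
= (6.626e-34)(3e8) / (469.2e-9)
= 1.9878e-25 / 4.6920e-07
= 4.2366e-19 J
Converting to eV: 4.2366e-19 / 1.602e-19
= 2.6446 eV

2.6446


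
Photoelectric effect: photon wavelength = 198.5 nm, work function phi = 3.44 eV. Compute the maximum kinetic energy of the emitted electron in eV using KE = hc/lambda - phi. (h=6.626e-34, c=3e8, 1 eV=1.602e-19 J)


E_photon = hc / lambda
= (6.626e-34)(3e8) / (198.5e-9)
= 1.0014e-18 J
= 6.251 eV
KE = E_photon - phi
= 6.251 - 3.44
= 2.811 eV

2.811


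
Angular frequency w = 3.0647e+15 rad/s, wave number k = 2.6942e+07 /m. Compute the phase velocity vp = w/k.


vp = w / k
= 3.0647e+15 / 2.6942e+07
= 1.1375e+08 m/s

1.1375e+08


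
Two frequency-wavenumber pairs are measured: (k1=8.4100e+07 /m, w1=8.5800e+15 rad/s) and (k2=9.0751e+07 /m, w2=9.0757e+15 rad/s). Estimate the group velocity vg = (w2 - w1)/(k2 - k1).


vg = (w2 - w1) / (k2 - k1)
= (9.0757e+15 - 8.5800e+15) / (9.0751e+07 - 8.4100e+07)
= 4.9570e+14 / 6.6510e+06
= 7.4530e+07 m/s

7.4530e+07


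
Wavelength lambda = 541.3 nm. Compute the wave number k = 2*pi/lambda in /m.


k = 2 * pi / lambda
= 6.2832 / (541.3e-9)
= 6.2832 / 5.4130e-07
= 1.1608e+07 /m

1.1608e+07


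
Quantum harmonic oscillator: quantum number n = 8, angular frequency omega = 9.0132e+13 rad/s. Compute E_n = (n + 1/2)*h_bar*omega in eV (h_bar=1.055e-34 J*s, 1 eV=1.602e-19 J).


E = (n + 1/2) * h_bar * omega
= (8 + 0.5) * 1.055e-34 * 9.0132e+13
= 8.5 * 9.5089e-21
= 8.0826e-20 J
= 0.5045 eV

0.5045


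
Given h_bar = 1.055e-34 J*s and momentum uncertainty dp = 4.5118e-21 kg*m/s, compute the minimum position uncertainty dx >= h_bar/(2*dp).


dx = h_bar / (2 * dp)
= 1.055e-34 / (2 * 4.5118e-21)
= 1.055e-34 / 9.0236e-21
= 1.1692e-14 m

1.1692e-14


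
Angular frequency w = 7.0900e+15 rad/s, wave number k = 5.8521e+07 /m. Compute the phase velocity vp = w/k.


vp = w / k
= 7.0900e+15 / 5.8521e+07
= 1.2115e+08 m/s

1.2115e+08


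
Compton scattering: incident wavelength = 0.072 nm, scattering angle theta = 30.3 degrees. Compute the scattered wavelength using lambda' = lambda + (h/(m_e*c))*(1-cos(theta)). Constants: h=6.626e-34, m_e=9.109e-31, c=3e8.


Compton wavelength: h/(m_e*c) = 2.4247e-12 m
d_lambda = 2.4247e-12 * (1 - cos(30.3 deg))
= 2.4247e-12 * 0.136604
= 3.3123e-13 m = 0.000331 nm
lambda' = 0.072 + 0.000331
= 0.072331 nm

0.072331


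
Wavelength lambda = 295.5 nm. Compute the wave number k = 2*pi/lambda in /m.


k = 2 * pi / lambda
= 6.2832 / (295.5e-9)
= 6.2832 / 2.9550e-07
= 2.1263e+07 /m

2.1263e+07


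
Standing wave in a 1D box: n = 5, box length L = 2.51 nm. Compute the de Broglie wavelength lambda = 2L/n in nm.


lambda = 2L / n
= 2 * 2.51 / 5
= 5.02 / 5
= 1.004 nm

1.004


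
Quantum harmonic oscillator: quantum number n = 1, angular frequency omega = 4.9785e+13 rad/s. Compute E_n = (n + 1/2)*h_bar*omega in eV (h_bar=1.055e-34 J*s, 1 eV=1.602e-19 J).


E = (n + 1/2) * h_bar * omega
= (1 + 0.5) * 1.055e-34 * 4.9785e+13
= 1.5 * 5.2523e-21
= 7.8785e-21 J
= 0.0492 eV

0.0492


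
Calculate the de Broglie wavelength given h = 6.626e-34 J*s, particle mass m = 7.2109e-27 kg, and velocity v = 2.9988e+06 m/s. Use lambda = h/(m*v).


lambda = h / (m * v)
= 6.626e-34 / (7.2109e-27 * 2.9988e+06)
= 6.626e-34 / 2.1624e-20
= 3.0642e-14 m

3.0642e-14


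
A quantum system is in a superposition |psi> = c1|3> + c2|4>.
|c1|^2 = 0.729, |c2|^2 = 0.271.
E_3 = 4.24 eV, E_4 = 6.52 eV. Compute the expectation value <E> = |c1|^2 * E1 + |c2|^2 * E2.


<E> = |c1|^2 * E1 + |c2|^2 * E2
= 0.729 * 4.24 + 0.271 * 6.52
= 3.091 + 1.7669
= 4.8579 eV

4.8579


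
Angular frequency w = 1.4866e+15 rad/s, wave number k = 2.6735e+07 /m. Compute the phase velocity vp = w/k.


vp = w / k
= 1.4866e+15 / 2.6735e+07
= 5.5605e+07 m/s

5.5605e+07


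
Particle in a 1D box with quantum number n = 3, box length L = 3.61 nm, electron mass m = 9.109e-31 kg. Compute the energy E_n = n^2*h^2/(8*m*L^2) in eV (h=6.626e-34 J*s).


E = n^2 * h^2 / (8 * m * L^2)
= 3^2 * (6.626e-34)^2 / (8 * 9.109e-31 * (3.61e-9)^2)
= 9 * 4.3904e-67 / (8 * 9.109e-31 * 1.3032e-17)
= 4.1607e-20 J
= 0.2597 eV

0.2597


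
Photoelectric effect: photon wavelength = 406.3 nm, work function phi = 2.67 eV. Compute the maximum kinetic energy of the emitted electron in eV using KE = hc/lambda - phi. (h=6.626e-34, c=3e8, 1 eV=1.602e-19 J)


E_photon = hc / lambda
= (6.626e-34)(3e8) / (406.3e-9)
= 4.8924e-19 J
= 3.054 eV
KE = E_photon - phi
= 3.054 - 2.67
= 0.384 eV

0.384


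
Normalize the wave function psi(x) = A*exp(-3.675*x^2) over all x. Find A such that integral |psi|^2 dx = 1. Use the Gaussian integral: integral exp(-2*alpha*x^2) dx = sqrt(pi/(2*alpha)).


integral |psi|^2 dx = A^2 * sqrt(pi/(2*alpha)) = 1
A^2 = sqrt(2*alpha/pi)
= sqrt(2 * 3.675 / pi)
= 1.529568
A = sqrt(1.529568)
= 1.2368

1.2368


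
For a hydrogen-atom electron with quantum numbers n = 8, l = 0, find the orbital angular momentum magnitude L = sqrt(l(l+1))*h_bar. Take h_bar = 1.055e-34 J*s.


L = sqrt(l*(l+1)) * h_bar
= sqrt(0 * 1) * 1.055e-34
= sqrt(0) * 1.055e-34
= 0.0 * 1.055e-34
= 0.0000e+00 J*s

0.0000e+00


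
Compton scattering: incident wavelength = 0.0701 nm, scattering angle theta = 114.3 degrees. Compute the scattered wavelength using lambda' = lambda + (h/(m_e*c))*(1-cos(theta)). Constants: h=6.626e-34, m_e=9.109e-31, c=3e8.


Compton wavelength: h/(m_e*c) = 2.4247e-12 m
d_lambda = 2.4247e-12 * (1 - cos(114.3 deg))
= 2.4247e-12 * 1.411514
= 3.4225e-12 m = 0.003423 nm
lambda' = 0.0701 + 0.003423
= 0.073523 nm

0.073523


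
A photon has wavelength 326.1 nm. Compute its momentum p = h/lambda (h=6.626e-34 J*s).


p = h / lambda
= 6.626e-34 / (326.1e-9)
= 6.626e-34 / 3.2610e-07
= 2.0319e-27 kg*m/s

2.0319e-27


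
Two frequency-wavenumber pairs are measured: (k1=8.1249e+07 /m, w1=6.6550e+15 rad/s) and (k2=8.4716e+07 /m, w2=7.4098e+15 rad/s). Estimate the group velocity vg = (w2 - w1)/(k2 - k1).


vg = (w2 - w1) / (k2 - k1)
= (7.4098e+15 - 6.6550e+15) / (8.4716e+07 - 8.1249e+07)
= 7.5480e+14 / 3.4670e+06
= 2.1771e+08 m/s

2.1771e+08


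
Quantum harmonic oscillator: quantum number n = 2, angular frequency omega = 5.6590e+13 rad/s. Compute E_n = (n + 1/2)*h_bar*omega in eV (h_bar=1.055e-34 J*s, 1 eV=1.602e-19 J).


E = (n + 1/2) * h_bar * omega
= (2 + 0.5) * 1.055e-34 * 5.6590e+13
= 2.5 * 5.9702e-21
= 1.4926e-20 J
= 0.0932 eV

0.0932


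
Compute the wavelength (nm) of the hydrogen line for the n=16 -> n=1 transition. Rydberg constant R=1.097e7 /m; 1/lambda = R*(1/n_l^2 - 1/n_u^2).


1/lambda = R * (1/n_l^2 - 1/n_u^2)
= 1.097e7 * (1/1^2 - 1/16^2)
= 1.097e7 * (1.0 - 0.003906)
= 1.097e7 * 0.996094
= 1.0927e+07 /m
lambda = 1 / 1.0927e+07 = 91.5152 nm

91.5152


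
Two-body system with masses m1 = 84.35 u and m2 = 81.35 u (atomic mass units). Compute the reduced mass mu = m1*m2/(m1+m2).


mu = m1 * m2 / (m1 + m2)
= 84.35 * 81.35 / (84.35 + 81.35)
= 6861.8725 / 165.7
= 41.4114 u

41.4114


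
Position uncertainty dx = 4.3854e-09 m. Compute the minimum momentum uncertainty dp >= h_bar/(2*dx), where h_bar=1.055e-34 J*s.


dp = h_bar / (2 * dx)
= 1.055e-34 / (2 * 4.3854e-09)
= 1.055e-34 / 8.7708e-09
= 1.2029e-26 kg*m/s

1.2029e-26


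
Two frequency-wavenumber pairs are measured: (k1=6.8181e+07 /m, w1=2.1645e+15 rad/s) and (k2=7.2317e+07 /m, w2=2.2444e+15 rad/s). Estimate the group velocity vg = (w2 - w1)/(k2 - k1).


vg = (w2 - w1) / (k2 - k1)
= (2.2444e+15 - 2.1645e+15) / (7.2317e+07 - 6.8181e+07)
= 7.9900e+13 / 4.1360e+06
= 1.9318e+07 m/s

1.9318e+07


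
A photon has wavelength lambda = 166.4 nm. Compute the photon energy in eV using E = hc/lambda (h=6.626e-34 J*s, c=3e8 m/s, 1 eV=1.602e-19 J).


E = hc / lambda
= (6.626e-34)(3e8) / (166.4e-9)
= 1.9878e-25 / 1.6640e-07
= 1.1946e-18 J
Converting to eV: 1.1946e-18 / 1.602e-19
= 7.4569 eV

7.4569


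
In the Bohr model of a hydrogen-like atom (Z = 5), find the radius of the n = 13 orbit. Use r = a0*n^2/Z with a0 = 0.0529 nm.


r = a0 * n^2 / Z
= 0.0529 * 13^2 / 5
= 0.0529 * 169 / 5
= 1.788 nm

1.788


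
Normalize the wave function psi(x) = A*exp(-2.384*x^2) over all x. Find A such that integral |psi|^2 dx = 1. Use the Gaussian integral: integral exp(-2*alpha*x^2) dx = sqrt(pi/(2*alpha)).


integral |psi|^2 dx = A^2 * sqrt(pi/(2*alpha)) = 1
A^2 = sqrt(2*alpha/pi)
= sqrt(2 * 2.384 / pi)
= 1.23195
A = sqrt(1.23195)
= 1.1099

1.1099


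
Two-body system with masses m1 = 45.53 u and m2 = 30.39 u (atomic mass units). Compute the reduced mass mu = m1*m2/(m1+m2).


mu = m1 * m2 / (m1 + m2)
= 45.53 * 30.39 / (45.53 + 30.39)
= 1383.6567 / 75.92
= 18.2252 u

18.2252


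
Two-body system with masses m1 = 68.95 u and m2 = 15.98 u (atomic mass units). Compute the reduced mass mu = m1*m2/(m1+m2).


mu = m1 * m2 / (m1 + m2)
= 68.95 * 15.98 / (68.95 + 15.98)
= 1101.821 / 84.93
= 12.9733 u

12.9733


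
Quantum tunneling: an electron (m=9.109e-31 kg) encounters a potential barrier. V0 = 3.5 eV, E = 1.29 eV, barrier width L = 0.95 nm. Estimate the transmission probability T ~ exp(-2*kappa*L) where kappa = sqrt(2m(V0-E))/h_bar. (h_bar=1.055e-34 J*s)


V0 - E = 2.21 eV = 3.5404e-19 J
kappa = sqrt(2 * m * (V0-E)) / h_bar
= sqrt(2 * 9.109e-31 * 3.5404e-19) / 1.055e-34
= 7.6125e+09 /m
2*kappa*L = 2 * 7.6125e+09 * 0.95e-9
= 14.4637
T = exp(-14.4637) = 5.230009e-07

5.230009e-07


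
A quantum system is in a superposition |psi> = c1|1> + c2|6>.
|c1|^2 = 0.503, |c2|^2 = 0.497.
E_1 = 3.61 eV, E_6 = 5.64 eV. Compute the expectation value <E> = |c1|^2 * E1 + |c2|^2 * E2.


<E> = |c1|^2 * E1 + |c2|^2 * E2
= 0.503 * 3.61 + 0.497 * 5.64
= 1.8158 + 2.8031
= 4.6189 eV

4.6189


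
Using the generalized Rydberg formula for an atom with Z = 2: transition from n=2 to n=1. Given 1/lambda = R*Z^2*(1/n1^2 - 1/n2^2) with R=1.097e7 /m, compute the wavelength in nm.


1/lambda = R * Z^2 * (1/n1^2 - 1/n2^2)
= 1.097e7 * 2^2 * (1/1^2 - 1/2^2)
= 1.097e7 * 4 * (1.0 - 0.25)
= 3.2910e+07 /m
lambda = 1 / 3.2910e+07
= 30.3859 nm

30.3859


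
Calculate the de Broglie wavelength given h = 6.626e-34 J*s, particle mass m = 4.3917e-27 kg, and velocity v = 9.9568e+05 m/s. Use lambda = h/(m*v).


lambda = h / (m * v)
= 6.626e-34 / (4.3917e-27 * 9.9568e+05)
= 6.626e-34 / 4.3727e-21
= 1.5153e-13 m

1.5153e-13


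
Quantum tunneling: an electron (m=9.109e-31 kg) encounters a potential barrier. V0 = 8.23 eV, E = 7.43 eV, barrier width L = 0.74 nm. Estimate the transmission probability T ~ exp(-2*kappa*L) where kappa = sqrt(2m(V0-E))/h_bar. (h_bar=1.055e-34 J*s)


V0 - E = 0.8 eV = 1.2816e-19 J
kappa = sqrt(2 * m * (V0-E)) / h_bar
= sqrt(2 * 9.109e-31 * 1.2816e-19) / 1.055e-34
= 4.5801e+09 /m
2*kappa*L = 2 * 4.5801e+09 * 0.74e-9
= 6.7785
T = exp(-6.7785) = 1.137941e-03

1.137941e-03


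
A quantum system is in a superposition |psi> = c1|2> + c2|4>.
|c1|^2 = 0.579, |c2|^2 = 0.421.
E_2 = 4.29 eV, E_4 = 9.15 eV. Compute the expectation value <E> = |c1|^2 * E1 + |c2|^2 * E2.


<E> = |c1|^2 * E1 + |c2|^2 * E2
= 0.579 * 4.29 + 0.421 * 9.15
= 2.4839 + 3.8521
= 6.3361 eV

6.3361


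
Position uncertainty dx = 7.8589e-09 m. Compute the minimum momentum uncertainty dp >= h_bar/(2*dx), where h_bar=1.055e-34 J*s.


dp = h_bar / (2 * dx)
= 1.055e-34 / (2 * 7.8589e-09)
= 1.055e-34 / 1.5718e-08
= 6.7121e-27 kg*m/s

6.7121e-27


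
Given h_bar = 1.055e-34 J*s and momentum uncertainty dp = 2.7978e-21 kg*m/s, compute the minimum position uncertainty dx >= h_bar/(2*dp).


dx = h_bar / (2 * dp)
= 1.055e-34 / (2 * 2.7978e-21)
= 1.055e-34 / 5.5956e-21
= 1.8854e-14 m

1.8854e-14


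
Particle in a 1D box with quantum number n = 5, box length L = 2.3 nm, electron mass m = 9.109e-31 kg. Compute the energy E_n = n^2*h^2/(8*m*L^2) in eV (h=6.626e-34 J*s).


E = n^2 * h^2 / (8 * m * L^2)
= 5^2 * (6.626e-34)^2 / (8 * 9.109e-31 * (2.3e-9)^2)
= 25 * 4.3904e-67 / (8 * 9.109e-31 * 5.2900e-18)
= 2.8473e-19 J
= 1.7773 eV

1.7773


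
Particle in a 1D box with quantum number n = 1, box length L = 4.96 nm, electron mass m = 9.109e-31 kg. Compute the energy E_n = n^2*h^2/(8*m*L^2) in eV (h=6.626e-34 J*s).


E = n^2 * h^2 / (8 * m * L^2)
= 1^2 * (6.626e-34)^2 / (8 * 9.109e-31 * (4.96e-9)^2)
= 1 * 4.3904e-67 / (8 * 9.109e-31 * 2.4602e-17)
= 2.4489e-21 J
= 0.0153 eV

0.0153


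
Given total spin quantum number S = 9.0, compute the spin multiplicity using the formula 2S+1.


Spin multiplicity = 2S + 1
= 2 * 9.0 + 1
= 18.0 + 1
= 19

19


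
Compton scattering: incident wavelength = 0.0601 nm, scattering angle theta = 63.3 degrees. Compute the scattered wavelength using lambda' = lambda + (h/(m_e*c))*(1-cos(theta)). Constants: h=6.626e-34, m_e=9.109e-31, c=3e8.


Compton wavelength: h/(m_e*c) = 2.4247e-12 m
d_lambda = 2.4247e-12 * (1 - cos(63.3 deg))
= 2.4247e-12 * 0.550681
= 1.3352e-12 m = 0.001335 nm
lambda' = 0.0601 + 0.001335
= 0.061435 nm

0.061435


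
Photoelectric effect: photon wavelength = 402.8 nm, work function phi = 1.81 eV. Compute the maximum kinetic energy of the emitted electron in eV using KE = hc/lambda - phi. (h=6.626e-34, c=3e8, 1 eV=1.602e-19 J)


E_photon = hc / lambda
= (6.626e-34)(3e8) / (402.8e-9)
= 4.9350e-19 J
= 3.0805 eV
KE = E_photon - phi
= 3.0805 - 1.81
= 1.2705 eV

1.2705


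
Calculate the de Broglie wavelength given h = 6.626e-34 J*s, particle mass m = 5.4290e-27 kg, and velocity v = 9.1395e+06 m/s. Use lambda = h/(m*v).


lambda = h / (m * v)
= 6.626e-34 / (5.4290e-27 * 9.1395e+06)
= 6.626e-34 / 4.9618e-20
= 1.3354e-14 m

1.3354e-14


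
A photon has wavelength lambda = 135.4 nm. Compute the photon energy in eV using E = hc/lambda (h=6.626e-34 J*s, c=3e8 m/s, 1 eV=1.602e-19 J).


E = hc / lambda
= (6.626e-34)(3e8) / (135.4e-9)
= 1.9878e-25 / 1.3540e-07
= 1.4681e-18 J
Converting to eV: 1.4681e-18 / 1.602e-19
= 9.1641 eV

9.1641


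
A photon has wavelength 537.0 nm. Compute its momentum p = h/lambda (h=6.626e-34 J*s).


p = h / lambda
= 6.626e-34 / (537.0e-9)
= 6.626e-34 / 5.3700e-07
= 1.2339e-27 kg*m/s

1.2339e-27


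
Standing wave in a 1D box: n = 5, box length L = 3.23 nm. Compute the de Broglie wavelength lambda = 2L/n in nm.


lambda = 2L / n
= 2 * 3.23 / 5
= 6.46 / 5
= 1.292 nm

1.292


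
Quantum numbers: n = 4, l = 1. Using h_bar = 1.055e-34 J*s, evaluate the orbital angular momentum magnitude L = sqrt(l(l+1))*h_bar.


L = sqrt(l*(l+1)) * h_bar
= sqrt(1 * 2) * 1.055e-34
= sqrt(2) * 1.055e-34
= 1.4142 * 1.055e-34
= 1.4920e-34 J*s

1.4920e-34


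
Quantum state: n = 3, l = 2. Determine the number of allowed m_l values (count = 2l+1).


m_l ranges from -l to +l in integer steps
So m_l goes from -2 to +2
Count = 2l + 1 = 2*2 + 1
= 5

5


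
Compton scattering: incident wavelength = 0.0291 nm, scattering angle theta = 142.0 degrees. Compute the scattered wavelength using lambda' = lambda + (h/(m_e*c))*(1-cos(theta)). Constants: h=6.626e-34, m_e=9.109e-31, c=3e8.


Compton wavelength: h/(m_e*c) = 2.4247e-12 m
d_lambda = 2.4247e-12 * (1 - cos(142.0 deg))
= 2.4247e-12 * 1.788011
= 4.3354e-12 m = 0.004335 nm
lambda' = 0.0291 + 0.004335
= 0.033435 nm

0.033435


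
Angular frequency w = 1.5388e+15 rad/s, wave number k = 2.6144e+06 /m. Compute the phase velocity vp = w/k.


vp = w / k
= 1.5388e+15 / 2.6144e+06
= 5.8859e+08 m/s

5.8859e+08


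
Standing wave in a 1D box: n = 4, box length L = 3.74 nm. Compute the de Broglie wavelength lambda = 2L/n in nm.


lambda = 2L / n
= 2 * 3.74 / 4
= 7.48 / 4
= 1.87 nm

1.87


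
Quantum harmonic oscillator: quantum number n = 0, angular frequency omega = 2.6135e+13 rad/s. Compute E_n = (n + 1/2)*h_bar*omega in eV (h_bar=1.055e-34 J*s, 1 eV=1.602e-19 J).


E = (n + 1/2) * h_bar * omega
= (0 + 0.5) * 1.055e-34 * 2.6135e+13
= 0.5 * 2.7572e-21
= 1.3786e-21 J
= 0.0086 eV

0.0086


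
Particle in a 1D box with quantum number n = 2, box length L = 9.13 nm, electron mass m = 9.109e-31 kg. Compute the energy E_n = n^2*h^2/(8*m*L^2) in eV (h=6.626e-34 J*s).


E = n^2 * h^2 / (8 * m * L^2)
= 2^2 * (6.626e-34)^2 / (8 * 9.109e-31 * (9.13e-9)^2)
= 4 * 4.3904e-67 / (8 * 9.109e-31 * 8.3357e-17)
= 2.8911e-21 J
= 0.018 eV

0.018


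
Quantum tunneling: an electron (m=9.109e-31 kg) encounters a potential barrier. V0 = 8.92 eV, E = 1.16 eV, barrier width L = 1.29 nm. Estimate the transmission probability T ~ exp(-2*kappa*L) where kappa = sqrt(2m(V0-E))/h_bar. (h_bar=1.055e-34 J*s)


V0 - E = 7.76 eV = 1.2432e-18 J
kappa = sqrt(2 * m * (V0-E)) / h_bar
= sqrt(2 * 9.109e-31 * 1.2432e-18) / 1.055e-34
= 1.4265e+10 /m
2*kappa*L = 2 * 1.4265e+10 * 1.29e-9
= 36.8027
T = exp(-36.8027) = 1.039416e-16

1.039416e-16


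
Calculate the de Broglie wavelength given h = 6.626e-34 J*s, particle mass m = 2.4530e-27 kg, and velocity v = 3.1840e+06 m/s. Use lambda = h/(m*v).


lambda = h / (m * v)
= 6.626e-34 / (2.4530e-27 * 3.1840e+06)
= 6.626e-34 / 7.8104e-21
= 8.4836e-14 m

8.4836e-14


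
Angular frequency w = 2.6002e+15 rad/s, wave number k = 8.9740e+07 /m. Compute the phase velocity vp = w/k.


vp = w / k
= 2.6002e+15 / 8.9740e+07
= 2.8975e+07 m/s

2.8975e+07


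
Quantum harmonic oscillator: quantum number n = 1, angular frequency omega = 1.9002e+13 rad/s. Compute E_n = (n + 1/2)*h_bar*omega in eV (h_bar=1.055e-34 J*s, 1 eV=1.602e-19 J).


E = (n + 1/2) * h_bar * omega
= (1 + 0.5) * 1.055e-34 * 1.9002e+13
= 1.5 * 2.0047e-21
= 3.0071e-21 J
= 0.0188 eV

0.0188


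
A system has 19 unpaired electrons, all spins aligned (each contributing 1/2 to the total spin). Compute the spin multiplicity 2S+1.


Total spin S = N * (1/2) = 19 * 0.5 = 9.5
Spin multiplicity = 2S + 1
= 2 * 9.5 + 1
= 20

20


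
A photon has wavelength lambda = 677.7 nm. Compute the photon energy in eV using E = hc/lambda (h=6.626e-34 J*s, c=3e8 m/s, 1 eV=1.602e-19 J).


E = hc / lambda
= (6.626e-34)(3e8) / (677.7e-9)
= 1.9878e-25 / 6.7770e-07
= 2.9332e-19 J
Converting to eV: 2.9332e-19 / 1.602e-19
= 1.8309 eV

1.8309


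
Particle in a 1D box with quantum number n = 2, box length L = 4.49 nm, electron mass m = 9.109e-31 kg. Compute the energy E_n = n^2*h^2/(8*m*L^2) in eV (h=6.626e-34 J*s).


E = n^2 * h^2 / (8 * m * L^2)
= 2^2 * (6.626e-34)^2 / (8 * 9.109e-31 * (4.49e-9)^2)
= 4 * 4.3904e-67 / (8 * 9.109e-31 * 2.0160e-17)
= 1.1954e-20 J
= 0.0746 eV

0.0746


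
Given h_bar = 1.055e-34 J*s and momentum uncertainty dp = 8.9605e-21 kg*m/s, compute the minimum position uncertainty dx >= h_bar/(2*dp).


dx = h_bar / (2 * dp)
= 1.055e-34 / (2 * 8.9605e-21)
= 1.055e-34 / 1.7921e-20
= 5.8869e-15 m

5.8869e-15


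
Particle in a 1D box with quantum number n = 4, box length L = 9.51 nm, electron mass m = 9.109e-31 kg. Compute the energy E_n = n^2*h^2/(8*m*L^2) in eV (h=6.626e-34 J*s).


E = n^2 * h^2 / (8 * m * L^2)
= 4^2 * (6.626e-34)^2 / (8 * 9.109e-31 * (9.51e-9)^2)
= 16 * 4.3904e-67 / (8 * 9.109e-31 * 9.0440e-17)
= 1.0659e-20 J
= 0.0665 eV

0.0665


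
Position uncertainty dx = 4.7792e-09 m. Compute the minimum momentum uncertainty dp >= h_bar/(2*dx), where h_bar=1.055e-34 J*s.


dp = h_bar / (2 * dx)
= 1.055e-34 / (2 * 4.7792e-09)
= 1.055e-34 / 9.5584e-09
= 1.1037e-26 kg*m/s

1.1037e-26


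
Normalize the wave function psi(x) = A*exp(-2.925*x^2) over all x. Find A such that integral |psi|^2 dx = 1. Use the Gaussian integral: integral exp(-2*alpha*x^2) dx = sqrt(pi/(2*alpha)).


integral |psi|^2 dx = A^2 * sqrt(pi/(2*alpha)) = 1
A^2 = sqrt(2*alpha/pi)
= sqrt(2 * 2.925 / pi)
= 1.364593
A = sqrt(1.364593)
= 1.1682

1.1682


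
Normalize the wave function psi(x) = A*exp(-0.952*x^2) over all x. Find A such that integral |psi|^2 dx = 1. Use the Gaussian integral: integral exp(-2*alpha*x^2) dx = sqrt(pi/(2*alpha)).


integral |psi|^2 dx = A^2 * sqrt(pi/(2*alpha)) = 1
A^2 = sqrt(2*alpha/pi)
= sqrt(2 * 0.952 / pi)
= 0.7785
A = sqrt(0.7785)
= 0.8823

0.8823


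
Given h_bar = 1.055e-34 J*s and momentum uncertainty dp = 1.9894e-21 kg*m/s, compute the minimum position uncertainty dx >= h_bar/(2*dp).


dx = h_bar / (2 * dp)
= 1.055e-34 / (2 * 1.9894e-21)
= 1.055e-34 / 3.9788e-21
= 2.6516e-14 m

2.6516e-14


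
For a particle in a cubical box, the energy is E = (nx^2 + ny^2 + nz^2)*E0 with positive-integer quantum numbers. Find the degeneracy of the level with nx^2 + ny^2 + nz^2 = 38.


Enumerate all (nx, ny, nz) with nx^2 + ny^2 + nz^2 = 38:
(1,1,6)
(1,6,1)
(2,3,5)
(2,5,3)
(3,2,5)
(3,5,2)
(5,2,3)
(5,3,2)
(6,1,1)
Total degeneracy = 9

9


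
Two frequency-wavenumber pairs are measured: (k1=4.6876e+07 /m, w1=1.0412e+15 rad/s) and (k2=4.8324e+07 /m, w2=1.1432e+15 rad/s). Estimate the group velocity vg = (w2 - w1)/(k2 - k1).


vg = (w2 - w1) / (k2 - k1)
= (1.1432e+15 - 1.0412e+15) / (4.8324e+07 - 4.6876e+07)
= 1.0200e+14 / 1.4480e+06
= 7.0442e+07 m/s

7.0442e+07


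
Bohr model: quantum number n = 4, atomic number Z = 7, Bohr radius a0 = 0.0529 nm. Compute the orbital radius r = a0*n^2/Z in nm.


r = a0 * n^2 / Z
= 0.0529 * 4^2 / 7
= 0.0529 * 16 / 7
= 0.1209 nm

0.1209


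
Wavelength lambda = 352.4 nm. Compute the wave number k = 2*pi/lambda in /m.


k = 2 * pi / lambda
= 6.2832 / (352.4e-9)
= 6.2832 / 3.5240e-07
= 1.7830e+07 /m

1.7830e+07


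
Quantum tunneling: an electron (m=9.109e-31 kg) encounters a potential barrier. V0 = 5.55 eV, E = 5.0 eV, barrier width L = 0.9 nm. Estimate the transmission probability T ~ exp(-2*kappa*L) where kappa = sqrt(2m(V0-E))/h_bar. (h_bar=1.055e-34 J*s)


V0 - E = 0.55 eV = 8.8110e-20 J
kappa = sqrt(2 * m * (V0-E)) / h_bar
= sqrt(2 * 9.109e-31 * 8.8110e-20) / 1.055e-34
= 3.7976e+09 /m
2*kappa*L = 2 * 3.7976e+09 * 0.9e-9
= 6.8357
T = exp(-6.8357) = 1.074715e-03

1.074715e-03


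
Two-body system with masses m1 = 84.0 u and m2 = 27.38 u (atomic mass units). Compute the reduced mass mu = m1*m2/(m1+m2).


mu = m1 * m2 / (m1 + m2)
= 84.0 * 27.38 / (84.0 + 27.38)
= 2299.92 / 111.38
= 20.6493 u

20.6493


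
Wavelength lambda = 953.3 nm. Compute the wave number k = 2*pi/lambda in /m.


k = 2 * pi / lambda
= 6.2832 / (953.3e-9)
= 6.2832 / 9.5330e-07
= 6.5910e+06 /m

6.5910e+06


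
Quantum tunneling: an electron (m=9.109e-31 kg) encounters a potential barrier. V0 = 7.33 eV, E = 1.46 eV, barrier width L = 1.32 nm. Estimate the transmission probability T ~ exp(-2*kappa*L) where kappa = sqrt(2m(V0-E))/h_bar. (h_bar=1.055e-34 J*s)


V0 - E = 5.87 eV = 9.4037e-19 J
kappa = sqrt(2 * m * (V0-E)) / h_bar
= sqrt(2 * 9.109e-31 * 9.4037e-19) / 1.055e-34
= 1.2406e+10 /m
2*kappa*L = 2 * 1.2406e+10 * 1.32e-9
= 32.7531
T = exp(-32.7531) = 5.963742e-15

5.963742e-15


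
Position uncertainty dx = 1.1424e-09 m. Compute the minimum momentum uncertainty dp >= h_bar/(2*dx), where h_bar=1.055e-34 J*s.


dp = h_bar / (2 * dx)
= 1.055e-34 / (2 * 1.1424e-09)
= 1.055e-34 / 2.2848e-09
= 4.6175e-26 kg*m/s

4.6175e-26


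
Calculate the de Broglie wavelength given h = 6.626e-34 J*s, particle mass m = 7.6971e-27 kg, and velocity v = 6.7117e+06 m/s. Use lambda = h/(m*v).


lambda = h / (m * v)
= 6.626e-34 / (7.6971e-27 * 6.7117e+06)
= 6.626e-34 / 5.1661e-20
= 1.2826e-14 m

1.2826e-14


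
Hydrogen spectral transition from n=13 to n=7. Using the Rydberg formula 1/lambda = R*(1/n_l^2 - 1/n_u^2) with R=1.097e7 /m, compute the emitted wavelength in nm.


1/lambda = R * (1/n_l^2 - 1/n_u^2)
= 1.097e7 * (1/7^2 - 1/13^2)
= 1.097e7 * (0.020408 - 0.005917)
= 1.097e7 * 0.014491
= 1.5897e+05 /m
lambda = 1 / 1.5897e+05 = 6290.6411 nm

6290.6411


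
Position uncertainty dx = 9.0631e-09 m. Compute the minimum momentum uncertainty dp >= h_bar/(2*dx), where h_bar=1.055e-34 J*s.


dp = h_bar / (2 * dx)
= 1.055e-34 / (2 * 9.0631e-09)
= 1.055e-34 / 1.8126e-08
= 5.8203e-27 kg*m/s

5.8203e-27


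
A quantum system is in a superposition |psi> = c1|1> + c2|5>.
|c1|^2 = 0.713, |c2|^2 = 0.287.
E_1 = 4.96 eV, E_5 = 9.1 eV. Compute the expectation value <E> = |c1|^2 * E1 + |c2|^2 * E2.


<E> = |c1|^2 * E1 + |c2|^2 * E2
= 0.713 * 4.96 + 0.287 * 9.1
= 3.5365 + 2.6117
= 6.1482 eV

6.1482


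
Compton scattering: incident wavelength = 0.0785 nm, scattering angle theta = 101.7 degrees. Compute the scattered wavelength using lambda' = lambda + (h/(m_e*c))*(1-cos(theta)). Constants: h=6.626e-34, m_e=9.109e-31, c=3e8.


Compton wavelength: h/(m_e*c) = 2.4247e-12 m
d_lambda = 2.4247e-12 * (1 - cos(101.7 deg))
= 2.4247e-12 * 1.202787
= 2.9164e-12 m = 0.002916 nm
lambda' = 0.0785 + 0.002916
= 0.081416 nm

0.081416


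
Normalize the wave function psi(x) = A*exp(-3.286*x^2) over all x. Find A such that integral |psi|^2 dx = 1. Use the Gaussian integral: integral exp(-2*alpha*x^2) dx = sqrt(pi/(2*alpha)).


integral |psi|^2 dx = A^2 * sqrt(pi/(2*alpha)) = 1
A^2 = sqrt(2*alpha/pi)
= sqrt(2 * 3.286 / pi)
= 1.446351
A = sqrt(1.446351)
= 1.2026

1.2026


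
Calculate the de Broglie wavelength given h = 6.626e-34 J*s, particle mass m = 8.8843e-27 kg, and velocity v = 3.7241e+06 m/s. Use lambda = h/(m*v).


lambda = h / (m * v)
= 6.626e-34 / (8.8843e-27 * 3.7241e+06)
= 6.626e-34 / 3.3086e-20
= 2.0027e-14 m

2.0027e-14


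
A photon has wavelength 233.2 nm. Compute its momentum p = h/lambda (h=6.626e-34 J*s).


p = h / lambda
= 6.626e-34 / (233.2e-9)
= 6.626e-34 / 2.3320e-07
= 2.8413e-27 kg*m/s

2.8413e-27


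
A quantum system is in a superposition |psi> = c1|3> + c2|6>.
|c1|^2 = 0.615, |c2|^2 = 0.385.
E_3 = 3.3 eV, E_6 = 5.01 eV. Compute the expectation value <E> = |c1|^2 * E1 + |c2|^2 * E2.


<E> = |c1|^2 * E1 + |c2|^2 * E2
= 0.615 * 3.3 + 0.385 * 5.01
= 2.0295 + 1.9288
= 3.9584 eV

3.9584


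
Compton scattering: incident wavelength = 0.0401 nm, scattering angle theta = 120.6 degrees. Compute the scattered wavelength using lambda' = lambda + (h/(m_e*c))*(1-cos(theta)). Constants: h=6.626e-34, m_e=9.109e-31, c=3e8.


Compton wavelength: h/(m_e*c) = 2.4247e-12 m
d_lambda = 2.4247e-12 * (1 - cos(120.6 deg))
= 2.4247e-12 * 1.509041
= 3.6590e-12 m = 0.003659 nm
lambda' = 0.0401 + 0.003659
= 0.043759 nm

0.043759


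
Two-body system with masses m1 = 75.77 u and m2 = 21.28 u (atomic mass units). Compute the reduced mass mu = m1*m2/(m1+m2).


mu = m1 * m2 / (m1 + m2)
= 75.77 * 21.28 / (75.77 + 21.28)
= 1612.3856 / 97.05
= 16.614 u

16.614


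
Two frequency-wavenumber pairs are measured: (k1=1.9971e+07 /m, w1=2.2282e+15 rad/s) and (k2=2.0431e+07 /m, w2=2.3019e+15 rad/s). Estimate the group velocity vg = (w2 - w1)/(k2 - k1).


vg = (w2 - w1) / (k2 - k1)
= (2.3019e+15 - 2.2282e+15) / (2.0431e+07 - 1.9971e+07)
= 7.3700e+13 / 4.6000e+05
= 1.6022e+08 m/s

1.6022e+08


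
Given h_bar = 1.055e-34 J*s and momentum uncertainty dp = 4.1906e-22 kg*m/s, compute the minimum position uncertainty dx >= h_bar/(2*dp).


dx = h_bar / (2 * dp)
= 1.055e-34 / (2 * 4.1906e-22)
= 1.055e-34 / 8.3812e-22
= 1.2588e-13 m

1.2588e-13


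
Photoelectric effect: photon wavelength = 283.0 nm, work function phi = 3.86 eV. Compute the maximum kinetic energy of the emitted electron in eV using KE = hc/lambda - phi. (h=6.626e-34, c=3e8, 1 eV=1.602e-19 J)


E_photon = hc / lambda
= (6.626e-34)(3e8) / (283.0e-9)
= 7.0240e-19 J
= 4.3845 eV
KE = E_photon - phi
= 4.3845 - 3.86
= 0.5245 eV

0.5245


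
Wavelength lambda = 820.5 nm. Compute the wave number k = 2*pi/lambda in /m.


k = 2 * pi / lambda
= 6.2832 / (820.5e-9)
= 6.2832 / 8.2050e-07
= 7.6578e+06 /m

7.6578e+06


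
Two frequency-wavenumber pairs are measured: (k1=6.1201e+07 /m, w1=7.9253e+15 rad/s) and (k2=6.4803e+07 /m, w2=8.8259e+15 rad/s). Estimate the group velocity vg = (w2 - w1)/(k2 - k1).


vg = (w2 - w1) / (k2 - k1)
= (8.8259e+15 - 7.9253e+15) / (6.4803e+07 - 6.1201e+07)
= 9.0060e+14 / 3.6020e+06
= 2.5003e+08 m/s

2.5003e+08
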